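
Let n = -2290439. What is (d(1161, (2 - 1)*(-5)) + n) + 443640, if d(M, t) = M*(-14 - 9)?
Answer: -1873502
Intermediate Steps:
d(M, t) = -23*M (d(M, t) = M*(-23) = -23*M)
(d(1161, (2 - 1)*(-5)) + n) + 443640 = (-23*1161 - 2290439) + 443640 = (-26703 - 2290439) + 443640 = -2317142 + 443640 = -1873502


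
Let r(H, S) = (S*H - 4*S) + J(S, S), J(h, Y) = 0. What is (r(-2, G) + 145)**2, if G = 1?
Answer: 19321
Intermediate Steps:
r(H, S) = -4*S + H*S (r(H, S) = (S*H - 4*S) + 0 = (H*S - 4*S) + 0 = (-4*S + H*S) + 0 = -4*S + H*S)
(r(-2, G) + 145)**2 = (1*(-4 - 2) + 145)**2 = (1*(-6) + 145)**2 = (-6 + 145)**2 = 139**2 = 19321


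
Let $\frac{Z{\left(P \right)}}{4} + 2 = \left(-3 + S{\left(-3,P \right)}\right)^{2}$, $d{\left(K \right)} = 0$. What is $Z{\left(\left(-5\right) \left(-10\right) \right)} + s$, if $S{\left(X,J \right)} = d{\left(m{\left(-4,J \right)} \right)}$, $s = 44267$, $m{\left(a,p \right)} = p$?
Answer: $44295$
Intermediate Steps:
$S{\left(X,J \right)} = 0$
$Z{\left(P \right)} = 28$ ($Z{\left(P \right)} = -8 + 4 \left(-3 + 0\right)^{2} = -8 + 4 \left(-3\right)^{2} = -8 + 4 \cdot 9 = -8 + 36 = 28$)
$Z{\left(\left(-5\right) \left(-10\right) \right)} + s = 28 + 44267 = 44295$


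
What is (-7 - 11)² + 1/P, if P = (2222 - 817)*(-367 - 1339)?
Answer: 776605319/2396930 ≈ 324.00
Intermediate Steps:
P = -2396930 (P = 1405*(-1706) = -2396930)
(-7 - 11)² + 1/P = (-7 - 11)² + 1/(-2396930) = (-18)² - 1/2396930 = 324 - 1/2396930 = 776605319/2396930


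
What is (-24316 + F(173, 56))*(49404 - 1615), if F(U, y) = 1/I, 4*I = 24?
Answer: -6972176155/6 ≈ -1.1620e+9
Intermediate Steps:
I = 6 (I = (1/4)*24 = 6)
F(U, y) = 1/6
(-24316 + F(173, 56))*(49404 - 1615) = (-24316 + 1/6)*(49404 - 1615) = -145895/6*47789 = -6972176155/6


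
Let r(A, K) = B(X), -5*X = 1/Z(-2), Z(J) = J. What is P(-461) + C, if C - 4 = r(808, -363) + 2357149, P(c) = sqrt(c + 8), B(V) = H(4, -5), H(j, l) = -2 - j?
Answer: 2357147 + I*sqrt(453) ≈ 2.3571e+6 + 21.284*I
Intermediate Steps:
X = 1/10 (X = -1/5/(-2) = -1/5*(-1/2) = 1/10 ≈ 0.10000)
B(V) = -6 (B(V) = -2 - 1*4 = -2 - 4 = -6)
r(A, K) = -6
P(c) = sqrt(8 + c)
C = 2357147 (C = 4 + (-6 + 2357149) = 4 + 2357143 = 2357147)
P(-461) + C = sqrt(8 - 461) + 2357147 = sqrt(-453) + 2357147 = I*sqrt(453) + 2357147 = 2357147 + I*sqrt(453)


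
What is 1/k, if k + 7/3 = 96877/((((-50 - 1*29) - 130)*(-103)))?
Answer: 5871/12722 ≈ 0.46148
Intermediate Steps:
k = 12722/5871 (k = -7/3 + 96877/((((-50 - 1*29) - 130)*(-103))) = -7/3 + 96877/((((-50 - 29) - 130)*(-103))) = -7/3 + 96877/(((-79 - 130)*(-103))) = -7/3 + 96877/((-209*(-103))) = -7/3 + 96877/21527 = -7/3 + 96877*(1/21527) = -7/3 + 8807/1957 = 12722/5871 ≈ 2.1669)
1/k = 1/(12722/5871) = 5871/12722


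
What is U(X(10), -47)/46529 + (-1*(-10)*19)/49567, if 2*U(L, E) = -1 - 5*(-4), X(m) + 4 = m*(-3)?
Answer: 380057/94134814 ≈ 0.0040374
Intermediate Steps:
X(m) = -4 - 3*m (X(m) = -4 + m*(-3) = -4 - 3*m)
U(L, E) = 19/2 (U(L, E) = (-1 - 5*(-4))/2 = (-1 + 20)/2 = (½)*19 = 19/2)
U(X(10), -47)/46529 + (-1*(-10)*19)/49567 = (19/2)/46529 + (-1*(-10)*19)/49567 = (19/2)*(1/46529) + (10*19)*(1/49567) = 19/93058 + 190*(1/49567) = 19/93058 + 190/49567 = 380057/94134814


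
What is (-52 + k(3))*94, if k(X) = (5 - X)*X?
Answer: -4324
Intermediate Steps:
k(X) = X*(5 - X)
(-52 + k(3))*94 = (-52 + 3*(5 - 1*3))*94 = (-52 + 3*(5 - 3))*94 = (-52 + 3*2)*94 = (-52 + 6)*94 = -46*94 = -4324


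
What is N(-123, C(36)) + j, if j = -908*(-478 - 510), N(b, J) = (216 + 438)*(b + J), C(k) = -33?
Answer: 795080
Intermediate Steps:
N(b, J) = 654*J + 654*b (N(b, J) = 654*(J + b) = 654*J + 654*b)
j = 897104 (j = -908*(-988) = 897104)
N(-123, C(36)) + j = (654*(-33) + 654*(-123)) + 897104 = (-21582 - 80442) + 897104 = -102024 + 897104 = 795080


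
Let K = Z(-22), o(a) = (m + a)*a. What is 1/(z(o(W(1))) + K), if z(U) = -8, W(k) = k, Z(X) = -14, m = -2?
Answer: -1/22 ≈ -0.045455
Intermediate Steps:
o(a) = a*(-2 + a) (o(a) = (-2 + a)*a = a*(-2 + a))
K = -14
1/(z(o(W(1))) + K) = 1/(-8 - 14) = 1/(-22) = -1/22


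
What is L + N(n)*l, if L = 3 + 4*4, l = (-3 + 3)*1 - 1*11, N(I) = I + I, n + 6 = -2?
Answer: 195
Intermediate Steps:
n = -8 (n = -6 - 2 = -8)
N(I) = 2*I
l = -11 (l = 0*1 - 11 = 0 - 11 = -11)
L = 19 (L = 3 + 16 = 19)
L + N(n)*l = 19 + (2*(-8))*(-11) = 19 - 16*(-11) = 19 + 176 = 195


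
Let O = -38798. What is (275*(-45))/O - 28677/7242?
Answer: -85249208/23414593 ≈ -3.6409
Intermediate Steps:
(275*(-45))/O - 28677/7242 = (275*(-45))/(-38798) - 28677/7242 = -12375*(-1/38798) - 28677*1/7242 = 12375/38798 - 9559/2414 = -85249208/23414593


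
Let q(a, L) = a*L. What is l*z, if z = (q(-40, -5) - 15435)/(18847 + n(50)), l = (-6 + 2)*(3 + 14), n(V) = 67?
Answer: 517990/9457 ≈ 54.773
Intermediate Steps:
q(a, L) = L*a
l = -68 (l = -4*17 = -68)
z = -15235/18914 (z = (-5*(-40) - 15435)/(18847 + 67) = (200 - 15435)/18914 = -15235*1/18914 = -15235/18914 ≈ -0.80549)
l*z = -68*(-15235/18914) = 517990/9457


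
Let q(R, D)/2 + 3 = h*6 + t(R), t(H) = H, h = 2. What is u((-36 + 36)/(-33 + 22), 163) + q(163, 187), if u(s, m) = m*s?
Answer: 344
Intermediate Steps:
q(R, D) = 18 + 2*R (q(R, D) = -6 + 2*(2*6 + R) = -6 + 2*(12 + R) = -6 + (24 + 2*R) = 18 + 2*R)
u((-36 + 36)/(-33 + 22), 163) + q(163, 187) = 163*((-36 + 36)/(-33 + 22)) + (18 + 2*163) = 163*(0/(-11)) + (18 + 326) = 163*(0*(-1/11)) + 344 = 163*0 + 344 = 0 + 344 = 344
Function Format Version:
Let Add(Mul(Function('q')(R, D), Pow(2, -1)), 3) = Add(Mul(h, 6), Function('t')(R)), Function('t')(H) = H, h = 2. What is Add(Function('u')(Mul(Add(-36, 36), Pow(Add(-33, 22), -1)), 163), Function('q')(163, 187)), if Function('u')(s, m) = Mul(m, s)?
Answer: 344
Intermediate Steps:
Function('q')(R, D) = Add(18, Mul(2, R)) (Function('q')(R, D) = Add(-6, Mul(2, Add(Mul(2, 6), R))) = Add(-6, Mul(2, Add(12, R))) = Add(-6, Add(24, Mul(2, R))) = Add(18, Mul(2, R)))
Add(Function('u')(Mul(Add(-36, 36), Pow(Add(-33, 22), -1)), 163), Function('q')(163, 187)) = Add(Mul(163, Mul(Add(-36, 36), Pow(Add(-33, 22), -1))), Add(18, Mul(2, 163))) = Add(Mul(163, Mul(0, Pow(-11, -1))), Add(18, 326)) = Add(Mul(163, Mul(0, Rational(-1, 11))), 344) = Add(Mul(163, 0), 344) = Add(0, 344) = 344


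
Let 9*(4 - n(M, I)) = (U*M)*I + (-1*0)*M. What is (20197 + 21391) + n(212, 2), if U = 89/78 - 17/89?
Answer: 1297894348/31239 ≈ 41547.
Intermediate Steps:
U = 6595/6942 (U = 89*(1/78) - 17*1/89 = 89/78 - 17/89 = 6595/6942 ≈ 0.95001)
n(M, I) = 4 - 6595*I*M/62478 (n(M, I) = 4 - ((6595*M/6942)*I + (-1*0)*M)/9 = 4 - (6595*I*M/6942 + 0*M)/9 = 4 - (6595*I*M/6942 + 0)/9 = 4 - 6595*I*M/62478)
(20197 + 21391) + n(212, 2) = (20197 + 21391) + (4 - 6595/62478*2*212) = 41588 + (4 - 1398140/31239) = 41588 - 1273184/31239 = 1297894348/31239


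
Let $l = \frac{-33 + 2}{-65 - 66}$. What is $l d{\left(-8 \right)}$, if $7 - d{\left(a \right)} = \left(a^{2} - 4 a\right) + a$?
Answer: $- \frac{2511}{131} \approx -19.168$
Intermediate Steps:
$l = \frac{31}{131}$ ($l = - \frac{31}{-131} = \left(-31\right) \left(- \frac{1}{131}\right) = \frac{31}{131} \approx 0.23664$)
$d{\left(a \right)} = 7 - a^{2} + 3 a$ ($d{\left(a \right)} = 7 - \left(\left(a^{2} - 4 a\right) + a\right) = 7 - \left(a^{2} - 3 a\right) = 7 - a^{2} + 3 a$)
$l d{\left(-8 \right)} = \frac{31 \left(7 - \left(-8\right)^{2} + 3 \left(-8\right)\right)}{131} = \frac{31 \left(7 - 64 - 24\right)}{131} = \frac{31}{131} \left(-81\right) = - \frac{2511}{131}$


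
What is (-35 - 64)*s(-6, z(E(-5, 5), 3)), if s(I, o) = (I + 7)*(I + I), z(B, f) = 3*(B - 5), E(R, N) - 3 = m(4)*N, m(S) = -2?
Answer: 1188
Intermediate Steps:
E(R, N) = 3 - 2*N
z(B, f) = -15 + 3*B (z(B, f) = 3*(-5 + B) = -15 + 3*B)
s(I, o) = 2*I*(7 + I) (s(I, o) = (7 + I)*(2*I) = 2*I*(7 + I))
(-35 - 64)*s(-6, z(E(-5, 5), 3)) = (-35 - 64)*(2*(-6)*(7 - 6)) = -198*(-6) = -99*(-12) = 1188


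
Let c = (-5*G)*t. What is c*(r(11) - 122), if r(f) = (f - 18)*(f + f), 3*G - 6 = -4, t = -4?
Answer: -3680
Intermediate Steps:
G = ⅔ (G = 2 + (⅓)*(-4) = 2 - 4/3 = ⅔ ≈ 0.66667)
r(f) = 2*f*(-18 + f) (r(f) = (-18 + f)*(2*f) = 2*f*(-18 + f))
c = 40/3 (c = -5*⅔*(-4) = -10/3*(-4) = 40/3 ≈ 13.333)
c*(r(11) - 122) = 40*(2*11*(-18 + 11) - 122)/3 = 40*(2*11*(-7) - 122)/3 = 40*(-154 - 122)/3 = (40/3)*(-276) = -3680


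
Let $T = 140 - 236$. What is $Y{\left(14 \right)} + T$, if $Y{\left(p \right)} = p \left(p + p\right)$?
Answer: $296$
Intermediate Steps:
$Y{\left(p \right)} = 2 p^{2}$ ($Y{\left(p \right)} = p 2 p = 2 p^{2}$)
$T = -96$
$Y{\left(14 \right)} + T = 2 \cdot 14^{2} - 96 = 2 \cdot 196 - 96 = 392 - 96 = 296$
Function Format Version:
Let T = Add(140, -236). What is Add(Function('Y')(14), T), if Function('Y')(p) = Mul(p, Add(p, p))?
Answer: 296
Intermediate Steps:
Function('Y')(p) = Mul(2, Pow(p, 2)) (Function('Y')(p) = Mul(p, Mul(2, p)) = Mul(2, Pow(p, 2)))
T = -96
Add(Function('Y')(14), T) = Add(Mul(2, Pow(14, 2)), -96) = Add(Mul(2, 196), -96) = Add(392, -96) = 296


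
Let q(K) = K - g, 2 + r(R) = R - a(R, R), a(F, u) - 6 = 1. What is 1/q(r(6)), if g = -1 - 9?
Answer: ⅐ ≈ 0.14286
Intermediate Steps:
a(F, u) = 7 (a(F, u) = 6 + 1 = 7)
g = -10
r(R) = -9 + R (r(R) = -2 + (R - 1*7) = -2 + (R - 7) = -2 + (-7 + R) = -9 + R)
q(K) = 10 + K (q(K) = K - 1*(-10) = K + 10 = 10 + K)
1/q(r(6)) = 1/(10 + (-9 + 6)) = 1/(10 - 3) = 1/7 = ⅐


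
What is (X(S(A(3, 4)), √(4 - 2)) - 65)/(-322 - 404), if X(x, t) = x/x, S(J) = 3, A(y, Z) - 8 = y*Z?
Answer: 32/363 ≈ 0.088154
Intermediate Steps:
A(y, Z) = 8 + Z*y (A(y, Z) = 8 + y*Z = 8 + Z*y)
X(x, t) = 1
(X(S(A(3, 4)), √(4 - 2)) - 65)/(-322 - 404) = (1 - 65)/(-322 - 404) = -64/(-726) = -64*(-1/726) = 32/363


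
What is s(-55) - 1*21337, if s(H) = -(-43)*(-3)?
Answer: -21466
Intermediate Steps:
s(H) = -129 (s(H) = -1*129 = -129)
s(-55) - 1*21337 = -129 - 1*21337 = -129 - 21337 = -21466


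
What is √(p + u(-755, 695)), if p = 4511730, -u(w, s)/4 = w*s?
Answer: √6610630 ≈ 2571.1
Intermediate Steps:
u(w, s) = -4*s*w (u(w, s) = -4*w*s = -4*s*w)
√(p + u(-755, 695)) = √(4511730 - 4*695*(-755)) = √(4511730 + 2098900) = √6610630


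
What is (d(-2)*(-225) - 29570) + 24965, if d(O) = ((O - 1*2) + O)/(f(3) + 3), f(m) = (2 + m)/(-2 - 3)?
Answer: -3930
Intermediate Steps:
f(m) = -⅖ - m/5 (f(m) = (2 + m)/(-5) = (2 + m)*(-⅕) = -⅖ - m/5)
d(O) = -1 + O (d(O) = ((O - 1*2) + O)/((-⅖ - ⅕*3) + 3) = ((O - 2) + O)/((-⅖ - ⅗) + 3) = ((-2 + O) + O)/(-1 + 3) = (-2 + 2*O)/2 = (-2 + 2*O)*(½) = -1 + O)
(d(-2)*(-225) - 29570) + 24965 = ((-1 - 2)*(-225) - 29570) + 24965 = (-3*(-225) - 29570) + 24965 = (675 - 29570) + 24965 = -28895 + 24965 = -3930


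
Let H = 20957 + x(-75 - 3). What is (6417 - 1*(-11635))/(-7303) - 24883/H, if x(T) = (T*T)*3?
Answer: -889521417/286343327 ≈ -3.1065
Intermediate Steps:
x(T) = 3*T² (x(T) = T²*3 = 3*T²)
H = 39209 (H = 20957 + 3*(-75 - 3)² = 20957 + 3*(-78)² = 20957 + 3*6084 = 20957 + 18252 = 39209)
(6417 - 1*(-11635))/(-7303) - 24883/H = (6417 - 1*(-11635))/(-7303) - 24883/39209 = (6417 + 11635)*(-1/7303) - 24883*1/39209 = 18052*(-1/7303) - 24883/39209 = -18052/7303 - 24883/39209 = -889521417/286343327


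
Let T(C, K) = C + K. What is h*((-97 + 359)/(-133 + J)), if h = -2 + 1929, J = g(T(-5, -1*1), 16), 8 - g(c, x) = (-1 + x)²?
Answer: -252437/175 ≈ -1442.5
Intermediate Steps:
g(c, x) = 8 - (-1 + x)²
J = -217 (J = 8 - (-1 + 16)² = 8 - 1*15² = 8 - 1*225 = 8 - 225 = -217)
h = 1927
h*((-97 + 359)/(-133 + J)) = 1927*((-97 + 359)/(-133 - 217)) = 1927*(262/(-350)) = 1927*(262*(-1/350)) = 1927*(-131/175) = -252437/175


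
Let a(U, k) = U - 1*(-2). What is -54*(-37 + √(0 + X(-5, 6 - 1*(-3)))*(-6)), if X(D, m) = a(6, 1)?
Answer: 1998 + 648*√2 ≈ 2914.4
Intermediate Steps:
a(U, k) = 2 + U (a(U, k) = U + 2 = 2 + U)
X(D, m) = 8 (X(D, m) = 2 + 6 = 8)
-54*(-37 + √(0 + X(-5, 6 - 1*(-3)))*(-6)) = -54*(-37 + √(0 + 8)*(-6)) = -54*(-37 + √8*(-6)) = -54*(-37 + (2*√2)*(-6)) = -54*(-37 - 12*√2) = 1998 + 648*√2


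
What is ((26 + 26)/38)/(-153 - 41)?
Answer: -13/1843 ≈ -0.0070537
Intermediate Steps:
((26 + 26)/38)/(-153 - 41) = (52*(1/38))/(-194) = (26/19)*(-1/194) = -13/1843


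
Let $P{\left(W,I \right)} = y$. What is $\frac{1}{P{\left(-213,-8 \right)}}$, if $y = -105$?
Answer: $- \frac{1}{105} \approx -0.0095238$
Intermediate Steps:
$P{\left(W,I \right)} = -105$
$\frac{1}{P{\left(-213,-8 \right)}} = \frac{1}{-105} = - \frac{1}{105}$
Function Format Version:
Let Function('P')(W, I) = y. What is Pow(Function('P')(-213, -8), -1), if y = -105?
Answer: Rational(-1, 105) ≈ -0.0095238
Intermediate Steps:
Function('P')(W, I) = -105
Pow(Function('P')(-213, -8), -1) = Pow(-105, -1) = Rational(-1, 105)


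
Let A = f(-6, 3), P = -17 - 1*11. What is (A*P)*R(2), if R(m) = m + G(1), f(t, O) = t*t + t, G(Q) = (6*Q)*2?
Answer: -11760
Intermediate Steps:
G(Q) = 12*Q
P = -28 (P = -17 - 11 = -28)
f(t, O) = t + t² (f(t, O) = t² + t = t + t²)
R(m) = 12 + m (R(m) = m + 12*1 = m + 12 = 12 + m)
A = 30 (A = -6*(1 - 6) = -6*(-5) = 30)
(A*P)*R(2) = (30*(-28))*(12 + 2) = -840*14 = -11760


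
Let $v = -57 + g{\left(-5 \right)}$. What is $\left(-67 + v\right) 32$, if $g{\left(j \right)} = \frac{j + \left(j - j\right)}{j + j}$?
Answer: $-3952$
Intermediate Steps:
$g{\left(j \right)} = \frac{1}{2}$ ($g{\left(j \right)} = \frac{j + 0}{2 j} = j \frac{1}{2 j} = \frac{1}{2}$)
$v = - \frac{113}{2}$ ($v = -57 + \frac{1}{2} = - \frac{113}{2} \approx -56.5$)
$\left(-67 + v\right) 32 = \left(-67 - \frac{113}{2}\right) 32 = \left(- \frac{247}{2}\right) 32 = -3952$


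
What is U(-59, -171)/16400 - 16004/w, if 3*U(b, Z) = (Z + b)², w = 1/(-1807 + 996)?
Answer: 6385788577/492 ≈ 1.2979e+7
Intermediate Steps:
w = -1/811 (w = 1/(-811) = -1/811 ≈ -0.0012330)
U(b, Z) = (Z + b)²/3
U(-59, -171)/16400 - 16004/w = ((-171 - 59)²/3)/16400 - 16004/(-1/811) = ((⅓)*(-230)²)*(1/16400) - 16004*(-811) = ((⅓)*52900)*(1/16400) + 12979244 = (52900/3)*(1/16400) + 12979244 = 529/492 + 12979244 = 6385788577/492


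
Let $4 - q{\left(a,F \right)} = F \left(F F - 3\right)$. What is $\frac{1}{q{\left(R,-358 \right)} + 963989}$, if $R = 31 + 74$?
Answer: $\frac{1}{46845631} \approx 2.1347 \cdot 10^{-8}$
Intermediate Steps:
$R = 105$
$q{\left(a,F \right)} = 4 - F \left(-3 + F^{2}\right)$ ($q{\left(a,F \right)} = 4 - F \left(F F - 3\right) = 4 - F \left(F^{2} - 3\right) = 4 - F \left(-3 + F^{2}\right)$)
$\frac{1}{q{\left(R,-358 \right)} + 963989} = \frac{1}{\left(4 - \left(-358\right)^{3} + 3 \left(-358\right)\right) + 963989} = \frac{1}{\left(4 - -45882712 - 1074\right) + 963989} = \frac{1}{\left(4 + 45882712 - 1074\right) + 963989} = \frac{1}{45881642 + 963989} = \frac{1}{46845631}$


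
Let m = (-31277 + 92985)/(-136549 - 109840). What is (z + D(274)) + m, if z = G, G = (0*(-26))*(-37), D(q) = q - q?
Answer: -61708/246389 ≈ -0.25045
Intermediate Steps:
D(q) = 0
m = -61708/246389 (m = 61708/(-246389) = 61708*(-1/246389) = -61708/246389 ≈ -0.25045)
G = 0 (G = 0*(-37) = 0)
z = 0
(z + D(274)) + m = (0 + 0) - 61708/246389 = 0 - 61708/246389 = -61708/246389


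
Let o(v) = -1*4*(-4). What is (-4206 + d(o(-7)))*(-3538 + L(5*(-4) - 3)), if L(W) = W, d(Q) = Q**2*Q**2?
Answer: -218396130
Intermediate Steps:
o(v) = 16 (o(v) = -4*(-4) = 16)
d(Q) = Q**4
(-4206 + d(o(-7)))*(-3538 + L(5*(-4) - 3)) = (-4206 + 16**4)*(-3538 + (5*(-4) - 3)) = (-4206 + 65536)*(-3538 + (-20 - 3)) = 61330*(-3538 - 23) = 61330*(-3561) = -218396130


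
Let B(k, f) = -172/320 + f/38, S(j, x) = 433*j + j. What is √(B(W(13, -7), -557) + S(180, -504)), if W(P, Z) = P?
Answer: √11278333785/380 ≈ 279.47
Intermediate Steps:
S(j, x) = 434*j
B(k, f) = -43/80 + f/38 (B(k, f) = -172*1/320 + f*(1/38) = -43/80 + f/38)
√(B(W(13, -7), -557) + S(180, -504)) = √((-43/80 + (1/38)*(-557)) + 434*180) = √((-43/80 - 557/38) + 78120) = √(-23097/1520 + 78120) = √(118719303/1520) = √11278333785/380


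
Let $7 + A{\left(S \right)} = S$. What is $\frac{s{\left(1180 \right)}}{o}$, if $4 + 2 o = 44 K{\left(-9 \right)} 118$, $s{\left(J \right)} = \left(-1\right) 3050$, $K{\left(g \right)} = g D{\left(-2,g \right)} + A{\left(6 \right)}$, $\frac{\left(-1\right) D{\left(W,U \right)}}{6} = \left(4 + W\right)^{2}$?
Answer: $- \frac{1525}{279069} \approx -0.0054646$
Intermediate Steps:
$A{\left(S \right)} = -7 + S$
$D{\left(W,U \right)} = - 6 \left(4 + W\right)^{2}$
$K{\left(g \right)} = -1 - 24 g$ ($K{\left(g \right)} = g \left(- 6 \left(4 - 2\right)^{2}\right) + \left(-7 + 6\right) = g \left(- 6 \cdot 2^{2}\right) - 1 = g \left(\left(-6\right) 4\right) - 1 = g \left(-24\right) - 1 = - 24 g - 1 = -1 - 24 g$)
$s{\left(J \right)} = -3050$
$o = 558138$ ($o = -2 + \frac{44 \left(-1 - -216\right) 118}{2} = -2 + \frac{44 \left(-1 + 216\right) 118}{2} = -2 + \frac{44 \cdot 215 \cdot 118}{2} = -2 + \frac{9460 \cdot 118}{2} = -2 + \frac{1}{2} \cdot 1116280 = -2 + 558140 = 558138$)
$\frac{s{\left(1180 \right)}}{o} = - \frac{3050}{558138} = \left(-3050\right) \frac{1}{558138} = - \frac{1525}{279069}$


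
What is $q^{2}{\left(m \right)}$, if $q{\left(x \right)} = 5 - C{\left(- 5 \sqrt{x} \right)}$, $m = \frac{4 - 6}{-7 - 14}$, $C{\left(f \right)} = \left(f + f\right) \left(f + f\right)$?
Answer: $\frac{9025}{441} \approx 20.465$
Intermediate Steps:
$C{\left(f \right)} = 4 f^{2}$ ($C{\left(f \right)} = 2 f 2 f = 4 f^{2}$)
$m = \frac{2}{21}$ ($m = - \frac{2}{-21} = \left(-2\right) \left(- \frac{1}{21}\right) = \frac{2}{21} \approx 0.095238$)
$q{\left(x \right)} = 5 - 100 x$ ($q{\left(x \right)} = 5 - 4 \left(- 5 \sqrt{x}\right)^{2} = 5 - 4 \cdot 25 x = 5 - 100 x$)
$q^{2}{\left(m \right)} = \left(5 - \frac{200}{21}\right)^{2} = \left(- \frac{95}{21}\right)^{2} = \frac{9025}{441}$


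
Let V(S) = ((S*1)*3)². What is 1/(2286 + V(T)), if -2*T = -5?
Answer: 4/9369 ≈ 0.00042694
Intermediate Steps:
T = 5/2 (T = -½*(-5) = 5/2 ≈ 2.5000)
V(S) = 9*S² (V(S) = (S*3)² = (3*S)² = 9*S²)
1/(2286 + V(T)) = 1/(2286 + 9*(5/2)²) = 1/(2286 + 9*(25/4)) = 1/(2286 + 225/4) = 1/(9369/4) = 4/9369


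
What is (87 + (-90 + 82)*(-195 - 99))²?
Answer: 5948721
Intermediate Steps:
(87 + (-90 + 82)*(-195 - 99))² = (87 - 8*(-294))² = (87 + 2352)² = 2439² = 5948721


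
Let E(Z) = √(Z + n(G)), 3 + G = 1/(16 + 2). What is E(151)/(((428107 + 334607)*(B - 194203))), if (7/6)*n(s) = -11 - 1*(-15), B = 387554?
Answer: √7567/1032300602298 ≈ 8.4267e-11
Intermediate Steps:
G = -53/18 (G = -3 + 1/(16 + 2) = -3 + 1/18 = -53/18 ≈ -2.9444)
n(s) = 24/7 (n(s) = 6*(-11 - 1*(-15))/7 = 6*(-11 + 15)/7 = (6/7)*4 = 24/7)
E(Z) = √(24/7 + Z) (E(Z) = √(Z + 24/7) = √(24/7 + Z))
E(151)/(((428107 + 334607)*(B - 194203))) = (√(168 + 49*151)/7)/(((428107 + 334607)*(387554 - 194203))) = (√(168 + 7399)/7)/((762714*193351)) = (√7567/7)/147471514614 = (√7567/7)*(1/147471514614) = √7567/1032300602298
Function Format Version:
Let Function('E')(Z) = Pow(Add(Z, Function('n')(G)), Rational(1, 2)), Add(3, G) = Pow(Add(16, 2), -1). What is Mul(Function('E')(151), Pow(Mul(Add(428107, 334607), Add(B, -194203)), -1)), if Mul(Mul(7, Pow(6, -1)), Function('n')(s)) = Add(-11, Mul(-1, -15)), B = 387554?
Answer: Mul(Rational(1, 1032300602298), Pow(7567, Rational(1, 2))) ≈ 8.4267e-11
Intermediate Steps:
G = Rational(-53, 18) (G = Add(-3, Pow(Add(16, 2), -1)) = Add(-3, Pow(18, -1)) = Add(-3, Rational(1, 18)) = Rational(-53, 18) ≈ -2.9444)
Function('n')(s) = Rational(24, 7) (Function('n')(s) = Mul(Rational(6, 7), Add(-11, Mul(-1, -15))) = Mul(Rational(6, 7), Add(-11, 15)) = Mul(Rational(6, 7), 4) = Rational(24, 7))
Function('E')(Z) = Pow(Add(Rational(24, 7), Z), Rational(1, 2)) (Function('E')(Z) = Pow(Add(Z, Rational(24, 7)), Rational(1, 2)) = Pow(Add(Rational(24, 7), Z), Rational(1, 2)))
Mul(Function('E')(151), Pow(Mul(Add(428107, 334607), Add(B, -194203)), -1)) = Mul(Mul(Rational(1, 7), Pow(Add(168, Mul(49, 151)), Rational(1, 2))), Pow(Mul(Add(428107, 334607), Add(387554, -194203)), -1)) = Mul(Mul(Rational(1, 7), Pow(Add(168, 7399), Rational(1, 2))), Pow(Mul(762714, 193351), -1)) = Mul(Mul(Rational(1, 7), Pow(7567, Rational(1, 2))), Pow(147471514614, -1)) = Mul(Mul(Rational(1, 7), Pow(7567, Rational(1, 2))), Rational(1, 147471514614)) = Mul(Rational(1, 1032300602298), Pow(7567, Rational(1, 2)))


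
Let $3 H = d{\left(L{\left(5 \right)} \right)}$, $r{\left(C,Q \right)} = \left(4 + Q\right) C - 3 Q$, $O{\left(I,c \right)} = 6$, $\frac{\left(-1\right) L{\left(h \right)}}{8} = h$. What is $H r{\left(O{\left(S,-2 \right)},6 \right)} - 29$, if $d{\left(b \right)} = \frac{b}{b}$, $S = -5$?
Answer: $-15$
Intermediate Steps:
$L{\left(h \right)} = - 8 h$
$d{\left(b \right)} = 1$
$r{\left(C,Q \right)} = - 3 Q + C \left(4 + Q\right)$ ($r{\left(C,Q \right)} = C \left(4 + Q\right) - 3 Q = - 3 Q + C \left(4 + Q\right)$)
$H = \frac{1}{3}$ ($H = \frac{1}{3} \cdot 1 = \frac{1}{3} \approx 0.33333$)
$H r{\left(O{\left(S,-2 \right)},6 \right)} - 29 = \frac{\left(-3\right) 6 + 4 \cdot 6 + 6 \cdot 6}{3} - 29 = \frac{-18 + 24 + 36}{3} - 29 = \frac{1}{3} \cdot 42 - 29 = 14 - 29 = -15$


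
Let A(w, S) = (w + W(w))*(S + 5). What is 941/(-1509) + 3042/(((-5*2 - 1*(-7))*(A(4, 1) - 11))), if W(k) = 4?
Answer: -1564943/55833 ≈ -28.029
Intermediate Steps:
A(w, S) = (4 + w)*(5 + S) (A(w, S) = (w + 4)*(S + 5) = (4 + w)*(5 + S))
941/(-1509) + 3042/(((-5*2 - 1*(-7))*(A(4, 1) - 11))) = 941/(-1509) + 3042/(((-5*2 - 1*(-7))*((20 + 4*1 + 5*4 + 1*4) - 11))) = 941*(-1/1509) + 3042/(((-10 + 7)*((20 + 4 + 20 + 4) - 11))) = -941/1509 + 3042/((-3*(48 - 11))) = -941/1509 + 3042/((-3*37)) = -941/1509 + 3042/(-111) = -941/1509 + 3042*(-1/111) = -941/1509 - 1014/37 = -1564943/55833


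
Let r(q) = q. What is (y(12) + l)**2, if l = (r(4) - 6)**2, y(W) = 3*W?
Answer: 1600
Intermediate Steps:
l = 4 (l = (4 - 6)**2 = (-2)**2 = 4)
(y(12) + l)**2 = (3*12 + 4)**2 = (36 + 4)**2 = 40**2 = 1600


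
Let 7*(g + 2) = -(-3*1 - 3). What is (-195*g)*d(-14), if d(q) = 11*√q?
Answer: 17160*I*√14/7 ≈ 9172.4*I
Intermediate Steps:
g = -8/7 (g = -2 + (-(-3*1 - 3))/7 = -2 + (-(-3 - 3))/7 = -2 + (-1*(-6))/7 = -2 + (⅐)*6 = -2 + 6/7 = -8/7 ≈ -1.1429)
(-195*g)*d(-14) = (-195*(-8/7))*(11*√(-14)) = 1560*(11*(I*√14))/7 = 1560*(11*I*√14)/7 = 17160*I*√14/7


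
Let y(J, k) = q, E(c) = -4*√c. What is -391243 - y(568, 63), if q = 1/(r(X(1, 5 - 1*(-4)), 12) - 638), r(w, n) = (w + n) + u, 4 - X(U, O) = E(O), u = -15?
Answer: -244526874/625 ≈ -3.9124e+5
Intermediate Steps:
X(U, O) = 4 + 4*√O (X(U, O) = 4 - (-4)*√O = 4 + 4*√O)
r(w, n) = -15 + n + w (r(w, n) = (w + n) - 15 = (n + w) - 15 = -15 + n + w)
q = -1/625 (q = 1/((-15 + 12 + (4 + 4*√(5 - 1*(-4)))) - 638) = 1/((-15 + 12 + (4 + 4*√(5 + 4))) - 638) = 1/((-15 + 12 + (4 + 4*√9)) - 638) = 1/((-15 + 12 + (4 + 4*3)) - 638) = 1/((-15 + 12 + (4 + 12)) - 638) = 1/((-15 + 12 + 16) - 638) = 1/(13 - 638) = 1/(-625) = -1/625 ≈ -0.0016000)
y(J, k) = -1/625
-391243 - y(568, 63) = -391243 - 1*(-1/625) = -391243 + 1/625 = -244526874/625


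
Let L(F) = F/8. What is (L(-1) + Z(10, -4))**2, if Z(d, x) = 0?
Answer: 1/64 ≈ 0.015625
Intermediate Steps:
L(F) = F/8 (L(F) = F*(1/8) = F/8)
(L(-1) + Z(10, -4))**2 = ((1/8)*(-1) + 0)**2 = (-1/8 + 0)**2 = (-1/8)**2 = 1/64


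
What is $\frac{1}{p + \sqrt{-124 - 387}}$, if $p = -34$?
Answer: $- \frac{34}{1667} - \frac{i \sqrt{511}}{1667} \approx -0.020396 - 0.01356 i$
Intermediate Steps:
$\frac{1}{p + \sqrt{-124 - 387}} = \frac{1}{-34 + \sqrt{-124 - 387}} = \frac{1}{-34 + \sqrt{-511}} = \frac{1}{-34 + i \sqrt{511}}$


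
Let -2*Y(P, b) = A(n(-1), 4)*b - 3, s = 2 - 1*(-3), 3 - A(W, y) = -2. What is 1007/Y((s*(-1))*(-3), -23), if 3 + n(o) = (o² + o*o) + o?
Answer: 1007/59 ≈ 17.068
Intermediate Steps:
n(o) = -3 + o + 2*o² (n(o) = -3 + ((o² + o*o) + o) = -3 + ((o² + o²) + o) = -3 + (2*o² + o) = -3 + (o + 2*o²) = -3 + o + 2*o²)
A(W, y) = 5 (A(W, y) = 3 - 1*(-2) = 3 + 2 = 5)
s = 5 (s = 2 + 3 = 5)
Y(P, b) = 3/2 - 5*b/2 (Y(P, b) = -(5*b - 3)/2 = -(-3 + 5*b)/2 = 3/2 - 5*b/2)
1007/Y((s*(-1))*(-3), -23) = 1007/(3/2 - 5/2*(-23)) = 1007/(3/2 + 115/2) = 1007/59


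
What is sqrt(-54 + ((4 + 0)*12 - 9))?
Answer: I*sqrt(15) ≈ 3.873*I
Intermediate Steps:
sqrt(-54 + ((4 + 0)*12 - 9)) = sqrt(-54 + (4*12 - 9)) = sqrt(-54 + (48 - 9)) = sqrt(-54 + 39) = sqrt(-15) = I*sqrt(15)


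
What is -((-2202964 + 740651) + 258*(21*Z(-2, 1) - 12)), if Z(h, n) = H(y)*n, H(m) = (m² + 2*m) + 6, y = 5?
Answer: 1243271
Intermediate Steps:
H(m) = 6 + m² + 2*m
Z(h, n) = 41*n (Z(h, n) = (6 + 5² + 2*5)*n = (6 + 25 + 10)*n = 41*n)
-((-2202964 + 740651) + 258*(21*Z(-2, 1) - 12)) = -((-2202964 + 740651) + 258*(21*(41*1) - 12)) = -(-1462313 + 258*(21*41 - 12)) = -(-1462313 + 258*(861 - 12)) = -(-1462313 + 258*849) = -(-1462313 + 219042) = -1*(-1243271) = 1243271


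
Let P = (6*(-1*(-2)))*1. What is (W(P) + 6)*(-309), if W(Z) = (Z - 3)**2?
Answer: -26883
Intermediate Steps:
P = 12 (P = (6*2)*1 = 12*1 = 12)
W(Z) = (-3 + Z)**2
(W(P) + 6)*(-309) = ((-3 + 12)**2 + 6)*(-309) = (9**2 + 6)*(-309) = (81 + 6)*(-309) = 87*(-309) = -26883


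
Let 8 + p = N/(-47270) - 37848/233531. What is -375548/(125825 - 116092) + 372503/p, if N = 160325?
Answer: -8014124346254926978/248273287362567 ≈ -32279.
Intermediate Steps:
p = -25508403099/2207802074 (p = -8 + (160325/(-47270) - 37848/233531) = -8 + (160325*(-1/47270) - 37848*1/233531) = -8 + (-32065/9454 - 37848/233531) = -8 - 7845986507/2207802074 = -25508403099/2207802074 ≈ -11.554)
-375548/(125825 - 116092) + 372503/p = -375548/(125825 - 116092) + 372503/(-25508403099/2207802074) = -375548/9733 + 372503*(-2207802074/25508403099) = -375548*1/9733 - 822412895971222/25508403099 = -375548/9733 - 822412895971222/25508403099 = -8014124346254926978/248273287362567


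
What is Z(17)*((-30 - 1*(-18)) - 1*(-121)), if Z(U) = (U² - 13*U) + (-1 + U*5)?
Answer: 16568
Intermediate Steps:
Z(U) = -1 + U² - 8*U (Z(U) = (U² - 13*U) + (-1 + 5*U) = -1 + U² - 8*U)
Z(17)*((-30 - 1*(-18)) - 1*(-121)) = (-1 + 17² - 8*17)*((-30 - 1*(-18)) - 1*(-121)) = (-1 + 289 - 136)*((-30 + 18) + 121) = 152*(-12 + 121) = 152*109 = 16568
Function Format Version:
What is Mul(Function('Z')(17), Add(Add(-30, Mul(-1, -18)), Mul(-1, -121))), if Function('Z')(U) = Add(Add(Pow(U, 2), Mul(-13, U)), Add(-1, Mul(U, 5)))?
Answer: 16568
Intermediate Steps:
Function('Z')(U) = Add(-1, Pow(U, 2), Mul(-8, U)) (Function('Z')(U) = Add(Add(Pow(U, 2), Mul(-13, U)), Add(-1, Mul(5, U))) = Add(-1, Pow(U, 2), Mul(-8, U)))
Mul(Function('Z')(17), Add(Add(-30, Mul(-1, -18)), Mul(-1, -121))) = Mul(Add(-1, Pow(17, 2), Mul(-8, 17)), Add(Add(-30, Mul(-1, -18)), Mul(-1, -121))) = Mul(Add(-1, 289, -136), Add(Add(-30, 18), 121)) = Mul(152, Add(-12, 121)) = Mul(152, 109) = 16568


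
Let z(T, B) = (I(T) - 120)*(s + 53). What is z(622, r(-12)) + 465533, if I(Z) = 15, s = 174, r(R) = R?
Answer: 441698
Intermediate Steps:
z(T, B) = -23835 (z(T, B) = (15 - 120)*(174 + 53) = -105*227 = -23835)
z(622, r(-12)) + 465533 = -23835 + 465533 = 441698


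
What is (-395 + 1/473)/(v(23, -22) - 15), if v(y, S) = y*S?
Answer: 186834/246433 ≈ 0.75815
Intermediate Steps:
v(y, S) = S*y
(-395 + 1/473)/(v(23, -22) - 15) = (-395 + 1/473)/(-22*23 - 15) = (-395 + 1/473)/(-506 - 15) = -186834/473/(-521) = -186834/473*(-1/521) = 186834/246433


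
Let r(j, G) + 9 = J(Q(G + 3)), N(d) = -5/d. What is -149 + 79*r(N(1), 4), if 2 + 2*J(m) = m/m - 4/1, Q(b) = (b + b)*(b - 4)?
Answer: -2115/2 ≈ -1057.5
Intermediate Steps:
Q(b) = 2*b*(-4 + b) (Q(b) = (2*b)*(-4 + b) = 2*b*(-4 + b))
J(m) = -5/2 (J(m) = -1 + (m/m - 4/1)/2 = -1 + (1 - 4*1)/2 = -1 + (1 - 4)/2 = -1 + (½)*(-3) = -1 - 3/2 = -5/2)
r(j, G) = -23/2 (r(j, G) = -9 - 5/2 = -23/2)
-149 + 79*r(N(1), 4) = -149 + 79*(-23/2) = -149 - 1817/2 = -2115/2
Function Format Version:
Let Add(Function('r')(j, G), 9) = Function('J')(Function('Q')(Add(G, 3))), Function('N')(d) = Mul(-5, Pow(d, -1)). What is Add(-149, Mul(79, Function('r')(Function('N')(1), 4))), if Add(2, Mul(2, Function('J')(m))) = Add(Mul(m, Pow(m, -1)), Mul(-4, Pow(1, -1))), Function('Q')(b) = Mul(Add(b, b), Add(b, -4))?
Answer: Rational(-2115, 2) ≈ -1057.5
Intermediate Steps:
Function('Q')(b) = Mul(2, b, Add(-4, b)) (Function('Q')(b) = Mul(Mul(2, b), Add(-4, b)) = Mul(2, b, Add(-4, b)))
Function('J')(m) = Rational(-5, 2) (Function('J')(m) = Add(-1, Mul(Rational(1, 2), Add(Mul(m, Pow(m, -1)), Mul(-4, Pow(1, -1))))) = Add(-1, Mul(Rational(1, 2), Add(1, Mul(-4, 1)))) = Add(-1, Mul(Rational(1, 2), Add(1, -4))) = Add(-1, Mul(Rational(1, 2), -3)) = Add(-1, Rational(-3, 2)) = Rational(-5, 2))
Function('r')(j, G) = Rational(-23, 2) (Function('r')(j, G) = Add(-9, Rational(-5, 2)) = Rational(-23, 2))
Add(-149, Mul(79, Function('r')(Function('N')(1), 4))) = Add(-149, Mul(79, Rational(-23, 2))) = Add(-149, Rational(-1817, 2)) = Rational(-2115, 2)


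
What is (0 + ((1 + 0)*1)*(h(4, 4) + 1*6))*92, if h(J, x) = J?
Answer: 920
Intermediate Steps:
(0 + ((1 + 0)*1)*(h(4, 4) + 1*6))*92 = (0 + ((1 + 0)*1)*(4 + 1*6))*92 = (0 + (1*1)*(4 + 6))*92 = (0 + 1*10)*92 = (0 + 10)*92 = 10*92 = 920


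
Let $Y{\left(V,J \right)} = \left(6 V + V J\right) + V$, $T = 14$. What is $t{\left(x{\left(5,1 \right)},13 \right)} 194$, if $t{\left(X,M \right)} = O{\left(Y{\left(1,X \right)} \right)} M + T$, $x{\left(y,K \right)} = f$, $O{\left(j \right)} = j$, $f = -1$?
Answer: $17848$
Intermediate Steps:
$Y{\left(V,J \right)} = 7 V + J V$ ($Y{\left(V,J \right)} = \left(6 V + J V\right) + V = 7 V + J V$)
$x{\left(y,K \right)} = -1$
$t{\left(X,M \right)} = 14 + M \left(7 + X\right)$ ($t{\left(X,M \right)} = 1 \left(7 + X\right) M + 14 = \left(7 + X\right) M + 14 = M \left(7 + X\right) + 14 = 14 + M \left(7 + X\right)$)
$t{\left(x{\left(5,1 \right)},13 \right)} 194 = \left(14 + 13 \left(7 - 1\right)\right) 194 = \left(14 + 13 \cdot 6\right) 194 = \left(14 + 78\right) 194 = 92 \cdot 194 = 17848$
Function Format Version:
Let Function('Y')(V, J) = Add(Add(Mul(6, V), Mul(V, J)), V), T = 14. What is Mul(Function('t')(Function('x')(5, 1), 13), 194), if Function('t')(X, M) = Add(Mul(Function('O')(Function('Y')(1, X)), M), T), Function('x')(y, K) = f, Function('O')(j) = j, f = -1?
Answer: 17848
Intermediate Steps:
Function('Y')(V, J) = Add(Mul(7, V), Mul(J, V)) (Function('Y')(V, J) = Add(Add(Mul(6, V), Mul(J, V)), V) = Add(Mul(7, V), Mul(J, V)))
Function('x')(y, K) = -1
Function('t')(X, M) = Add(14, Mul(M, Add(7, X))) (Function('t')(X, M) = Add(Mul(Mul(1, Add(7, X)), M), 14) = Add(Mul(Add(7, X), M), 14) = Add(Mul(M, Add(7, X)), 14) = Add(14, Mul(M, Add(7, X))))
Mul(Function('t')(Function('x')(5, 1), 13), 194) = Mul(Add(14, Mul(13, Add(7, -1))), 194) = Mul(Add(14, Mul(13, 6)), 194) = Mul(Add(14, 78), 194) = Mul(92, 194) = 17848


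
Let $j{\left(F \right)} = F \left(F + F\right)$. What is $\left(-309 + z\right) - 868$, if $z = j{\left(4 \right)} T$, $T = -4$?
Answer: $-1305$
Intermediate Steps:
$j{\left(F \right)} = 2 F^{2}$ ($j{\left(F \right)} = F 2 F = 2 F^{2}$)
$z = -128$ ($z = 2 \cdot 4^{2} \left(-4\right) = 2 \cdot 16 \left(-4\right) = 32 \left(-4\right) = -128$)
$\left(-309 + z\right) - 868 = \left(-309 - 128\right) - 868 = -437 - 868 = -1305$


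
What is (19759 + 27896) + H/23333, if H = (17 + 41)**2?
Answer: 1111937479/23333 ≈ 47655.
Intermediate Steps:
H = 3364 (H = 58**2 = 3364)
(19759 + 27896) + H/23333 = (19759 + 27896) + 3364/23333 = 47655 + 3364*(1/23333) = 47655 + 3364/23333 = 1111937479/23333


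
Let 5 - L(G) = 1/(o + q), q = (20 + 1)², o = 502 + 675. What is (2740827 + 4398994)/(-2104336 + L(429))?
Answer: -11552230378/3404807559 ≈ -3.3929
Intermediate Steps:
o = 1177
q = 441 (q = 21² = 441)
L(G) = 8089/1618 (L(G) = 5 - 1/(1177 + 441) = 5 - 1/1618 = 8089/1618)
(2740827 + 4398994)/(-2104336 + L(429)) = (2740827 + 4398994)/(-2104336 + 8089/1618) = 7139821/(-3404807559/1618) = 7139821*(-1618/3404807559) = -11552230378/3404807559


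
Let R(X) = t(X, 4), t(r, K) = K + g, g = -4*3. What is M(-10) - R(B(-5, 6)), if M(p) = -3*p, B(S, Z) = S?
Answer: 38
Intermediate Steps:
g = -12
t(r, K) = -12 + K (t(r, K) = K - 12 = -12 + K)
R(X) = -8 (R(X) = -12 + 4 = -8)
M(-10) - R(B(-5, 6)) = -3*(-10) - 1*(-8) = 30 + 8 = 38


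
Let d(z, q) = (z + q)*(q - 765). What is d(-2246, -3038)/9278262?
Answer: 10047526/4639131 ≈ 2.1658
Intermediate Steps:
d(z, q) = (-765 + q)*(q + z) (d(z, q) = (q + z)*(-765 + q) = (-765 + q)*(q + z))
d(-2246, -3038)/9278262 = ((-3038)**2 - 765*(-3038) - 765*(-2246) - 3038*(-2246))/9278262 = (9229444 + 2324070 + 1718190 + 6823348)*(1/9278262) = 20095052*(1/9278262) = 10047526/4639131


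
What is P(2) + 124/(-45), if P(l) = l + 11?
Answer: 461/45 ≈ 10.244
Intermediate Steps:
P(l) = 11 + l
P(2) + 124/(-45) = (11 + 2) + 124/(-45) = 13 - 1/45*124 = 13 - 124/45 = 461/45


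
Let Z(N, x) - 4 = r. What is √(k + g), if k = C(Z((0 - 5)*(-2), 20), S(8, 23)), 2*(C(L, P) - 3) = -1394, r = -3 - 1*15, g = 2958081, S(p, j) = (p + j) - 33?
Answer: √2957387 ≈ 1719.7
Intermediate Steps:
S(p, j) = -33 + j + p (S(p, j) = (j + p) - 33 = -33 + j + p)
r = -18 (r = -3 - 15 = -18)
Z(N, x) = -14 (Z(N, x) = 4 - 18 = -14)
C(L, P) = -694 (C(L, P) = 3 + (½)*(-1394) = 3 - 697 = -694)
k = -694
√(k + g) = √(-694 + 2958081) = √2957387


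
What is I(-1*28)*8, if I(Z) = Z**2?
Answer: 6272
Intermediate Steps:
I(-1*28)*8 = (-1*28)**2*8 = (-28)**2*8 = 784*8 = 6272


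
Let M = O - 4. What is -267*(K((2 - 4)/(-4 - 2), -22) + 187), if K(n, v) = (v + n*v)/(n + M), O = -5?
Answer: -660825/13 ≈ -50833.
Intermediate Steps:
M = -9 (M = -5 - 4 = -9)
K(n, v) = (v + n*v)/(-9 + n) (K(n, v) = (v + n*v)/(n - 9) = (v + n*v)/(-9 + n))
-267*(K((2 - 4)/(-4 - 2), -22) + 187) = -267*(-22*(1 + (2 - 4)/(-4 - 2))/(-9 + (2 - 4)/(-4 - 2)) + 187) = -267*(-22*(1 - 2/(-6))/(-9 - 2/(-6)) + 187) = -267*(-22*(1 - 2*(-1/6))/(-9 - 2*(-1/6)) + 187) = -267*(-22*(1 + 1/3)/(-9 + 1/3) + 187) = -267*(-22*4/3/(-26/3) + 187) = -267*(-22*(-3/26)*4/3 + 187) = -267*(44/13 + 187) = -267*2475/13 = -660825/13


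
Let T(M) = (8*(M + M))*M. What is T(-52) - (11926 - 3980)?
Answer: 35318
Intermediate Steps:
T(M) = 16*M² (T(M) = (8*(2*M))*M = (16*M)*M = 16*M²)
T(-52) - (11926 - 3980) = 16*(-52)² - (11926 - 3980) = 16*2704 - 1*7946 = 43264 - 7946 = 35318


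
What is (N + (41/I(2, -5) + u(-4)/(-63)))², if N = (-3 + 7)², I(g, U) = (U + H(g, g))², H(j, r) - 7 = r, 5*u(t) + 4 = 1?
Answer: 973502401/2822400 ≈ 344.92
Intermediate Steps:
u(t) = -⅗ (u(t) = -⅘ + (⅕)*1 = -⅘ + ⅕ = -⅗)
H(j, r) = 7 + r
I(g, U) = (7 + U + g)² (I(g, U) = (U + (7 + g))² = (7 + U + g)²)
N = 16 (N = 4² = 16)
(N + (41/I(2, -5) + u(-4)/(-63)))² = (16 + (41/((7 - 5 + 2)²) - ⅗/(-63)))² = (16 + (41/(4²) - ⅗*(-1/63)))² = (16 + (41/16 + 1/105))² = (16 + 4321/1680)² = (31201/1680)² = 973502401/2822400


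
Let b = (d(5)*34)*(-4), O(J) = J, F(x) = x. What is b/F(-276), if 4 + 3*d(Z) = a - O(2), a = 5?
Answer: -34/207 ≈ -0.16425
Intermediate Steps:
d(Z) = -⅓ (d(Z) = -4/3 + (5 - 1*2)/3 = -4/3 + (5 - 2)/3 = -4/3 + (⅓)*3 = -4/3 + 1 = -⅓)
b = 136/3 (b = -⅓*34*(-4) = -34/3*(-4) = 136/3 ≈ 45.333)
b/F(-276) = (136/3)/(-276) = (136/3)*(-1/276) = -34/207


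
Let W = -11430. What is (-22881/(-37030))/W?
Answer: -7627/141084300 ≈ -5.4060e-5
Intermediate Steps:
(-22881/(-37030))/W = -22881/(-37030)/(-11430) = -22881*(-1/37030)*(-1/11430) = (22881/37030)*(-1/11430) = -7627/141084300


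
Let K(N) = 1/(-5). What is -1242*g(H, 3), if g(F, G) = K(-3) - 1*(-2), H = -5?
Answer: -11178/5 ≈ -2235.6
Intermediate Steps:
K(N) = -⅕
g(F, G) = 9/5 (g(F, G) = -⅕ - 1*(-2) = -⅕ + 2 = 9/5)
-1242*g(H, 3) = -1242*9/5 = -11178/5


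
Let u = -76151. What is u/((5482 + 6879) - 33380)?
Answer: 76151/21019 ≈ 3.6230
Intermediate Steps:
u/((5482 + 6879) - 33380) = -76151/((5482 + 6879) - 33380) = -76151/(12361 - 33380) = -76151/(-21019) = -76151*(-1/21019) = 76151/21019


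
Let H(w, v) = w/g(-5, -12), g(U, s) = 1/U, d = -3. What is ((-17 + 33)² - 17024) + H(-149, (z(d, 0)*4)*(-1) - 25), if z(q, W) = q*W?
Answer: -16023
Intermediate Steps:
z(q, W) = W*q
H(w, v) = -5*w (H(w, v) = w/(1/(-5)) = w/(-⅕) = w*(-5) = -5*w)
((-17 + 33)² - 17024) + H(-149, (z(d, 0)*4)*(-1) - 25) = ((-17 + 33)² - 17024) - 5*(-149) = (16² - 17024) + 745 = (256 - 17024) + 745 = -16768 + 745 = -16023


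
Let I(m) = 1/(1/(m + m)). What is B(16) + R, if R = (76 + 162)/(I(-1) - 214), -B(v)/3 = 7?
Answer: -2387/108 ≈ -22.102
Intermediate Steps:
I(m) = 2*m (I(m) = 1/(1/(2*m)) = 2*m)
B(v) = -21 (B(v) = -3*7 = -21)
R = -119/108 (R = (76 + 162)/(2*(-1) - 214) = 238/(-2 - 214) = 238/(-216) = 238*(-1/216) = -119/108 ≈ -1.1019)
B(16) + R = -21 - 119/108 = -2387/108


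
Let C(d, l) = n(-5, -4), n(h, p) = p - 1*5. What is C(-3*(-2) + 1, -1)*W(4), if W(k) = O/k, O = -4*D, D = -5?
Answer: -45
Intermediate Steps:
n(h, p) = -5 + p (n(h, p) = p - 5 = -5 + p)
C(d, l) = -9 (C(d, l) = -5 - 4 = -9)
O = 20 (O = -4*(-5) = 20)
W(k) = 20/k
C(-3*(-2) + 1, -1)*W(4) = -180/4 = -9*5 = -45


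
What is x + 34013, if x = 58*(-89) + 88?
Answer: 28939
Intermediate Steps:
x = -5074 (x = -5162 + 88 = -5074)
x + 34013 = -5074 + 34013 = 28939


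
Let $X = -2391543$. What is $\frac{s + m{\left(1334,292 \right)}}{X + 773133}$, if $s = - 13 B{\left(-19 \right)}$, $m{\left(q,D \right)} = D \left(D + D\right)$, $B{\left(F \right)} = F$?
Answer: $- \frac{11385}{107894} \approx -0.10552$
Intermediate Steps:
$m{\left(q,D \right)} = 2 D^{2}$ ($m{\left(q,D \right)} = D 2 D = 2 D^{2}$)
$s = 247$ ($s = \left(-13\right) \left(-19\right) = 247$)
$\frac{s + m{\left(1334,292 \right)}}{X + 773133} = \frac{247 + 2 \cdot 292^{2}}{-2391543 + 773133} = \frac{247 + 2 \cdot 85264}{-1618410} = \left(247 + 170528\right) \left(- \frac{1}{1618410}\right) = 170775 \left(- \frac{1}{1618410}\right) = - \frac{11385}{107894}$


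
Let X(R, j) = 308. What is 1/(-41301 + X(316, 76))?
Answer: -1/40993 ≈ -2.4394e-5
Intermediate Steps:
1/(-41301 + X(316, 76)) = 1/(-41301 + 308) = 1/(-40993) = -1/40993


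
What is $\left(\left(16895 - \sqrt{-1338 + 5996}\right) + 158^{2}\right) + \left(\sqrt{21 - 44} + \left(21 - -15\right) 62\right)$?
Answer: $44091 - \sqrt{4658} + i \sqrt{23} \approx 44023.0 + 4.7958 i$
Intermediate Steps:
$\left(\left(16895 - \sqrt{-1338 + 5996}\right) + 158^{2}\right) + \left(\sqrt{21 - 44} + \left(21 - -15\right) 62\right) = \left(\left(16895 - \sqrt{4658}\right) + 24964\right) + \left(\sqrt{-23} + \left(21 + 15\right) 62\right) = \left(41859 - \sqrt{4658}\right) + \left(i \sqrt{23} + 36 \cdot 62\right) = \left(41859 - \sqrt{4658}\right) + \left(i \sqrt{23} + 2232\right) = \left(41859 - \sqrt{4658}\right) + \left(2232 + i \sqrt{23}\right) = 44091 - \sqrt{4658} + i \sqrt{23}$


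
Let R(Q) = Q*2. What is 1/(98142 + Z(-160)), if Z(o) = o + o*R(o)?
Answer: 1/149182 ≈ 6.7032e-6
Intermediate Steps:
R(Q) = 2*Q
Z(o) = o + 2*o² (Z(o) = o + o*(2*o) = o + 2*o²)
1/(98142 + Z(-160)) = 1/(98142 - 160*(1 + 2*(-160))) = 1/(98142 - 160*(1 - 320)) = 1/(98142 - 160*(-319)) = 1/(98142 + 51040) = 1/149182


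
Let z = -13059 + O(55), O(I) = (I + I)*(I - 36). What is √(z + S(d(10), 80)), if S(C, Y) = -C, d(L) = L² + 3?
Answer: 8*I*√173 ≈ 105.22*I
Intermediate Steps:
d(L) = 3 + L²
O(I) = 2*I*(-36 + I) (O(I) = (2*I)*(-36 + I) = 2*I*(-36 + I))
z = -10969 (z = -13059 + 2*55*(-36 + 55) = -13059 + 2*55*19 = -13059 + 2090 = -10969)
√(z + S(d(10), 80)) = √(-10969 - (3 + 10²)) = √(-10969 - (3 + 100)) = √(-10969 - 1*103) = √(-10969 - 103) = √(-11072) = 8*I*√173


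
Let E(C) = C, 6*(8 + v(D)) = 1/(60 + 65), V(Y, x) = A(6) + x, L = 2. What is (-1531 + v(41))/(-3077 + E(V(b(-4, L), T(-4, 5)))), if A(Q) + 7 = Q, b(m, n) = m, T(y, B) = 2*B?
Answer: 1154249/2301000 ≈ 0.50163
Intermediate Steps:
A(Q) = -7 + Q
V(Y, x) = -1 + x (V(Y, x) = (-7 + 6) + x = -1 + x)
v(D) = -5999/750 (v(D) = -8 + 1/(6*(60 + 65)) = -8 + (1/6)/125 = -8 + (1/6)*(1/125) = -8 + 1/750 = -5999/750)
(-1531 + v(41))/(-3077 + E(V(b(-4, L), T(-4, 5)))) = (-1531 - 5999/750)/(-3077 + (-1 + 2*5)) = -1154249/(750*(-3077 + (-1 + 10))) = -1154249/(750*(-3077 + 9)) = -1154249/750/(-3068) = -1154249/750*(-1/3068) = 1154249/2301000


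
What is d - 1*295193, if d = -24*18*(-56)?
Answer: -271001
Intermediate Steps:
d = 24192 (d = -432*(-56) = 24192)
d - 1*295193 = 24192 - 1*295193 = 24192 - 295193 = -271001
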